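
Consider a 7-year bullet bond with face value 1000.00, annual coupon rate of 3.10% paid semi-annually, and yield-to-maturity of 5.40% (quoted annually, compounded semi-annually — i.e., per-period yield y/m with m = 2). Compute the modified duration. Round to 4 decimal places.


Coupon per period c = face * coupon_rate / m = 15.500000
Periods per year m = 2; per-period yield y/m = 0.027000
Number of cashflows N = 14
Cashflows (t years, CF_t, discount factor 1/(1+y/m)^(m*t), PV):
  t = 0.5000: CF_t = 15.500000, DF = 0.973710, PV = 15.092502
  t = 1.0000: CF_t = 15.500000, DF = 0.948111, PV = 14.695718
  t = 1.5000: CF_t = 15.500000, DF = 0.923185, PV = 14.309365
  t = 2.0000: CF_t = 15.500000, DF = 0.898914, PV = 13.933170
  t = 2.5000: CF_t = 15.500000, DF = 0.875282, PV = 13.566864
  t = 3.0000: CF_t = 15.500000, DF = 0.852270, PV = 13.210189
  t = 3.5000: CF_t = 15.500000, DF = 0.829864, PV = 12.862891
  t = 4.0000: CF_t = 15.500000, DF = 0.808047, PV = 12.524724
  t = 4.5000: CF_t = 15.500000, DF = 0.786803, PV = 12.195447
  t = 5.0000: CF_t = 15.500000, DF = 0.766118, PV = 11.874826
  t = 5.5000: CF_t = 15.500000, DF = 0.745976, PV = 11.562635
  t = 6.0000: CF_t = 15.500000, DF = 0.726365, PV = 11.258651
  t = 6.5000: CF_t = 15.500000, DF = 0.707268, PV = 10.962660
  t = 7.0000: CF_t = 1015.500000, DF = 0.688674, PV = 699.348612
Price P = sum_t PV_t = 867.398254
First compute Macaulay numerator sum_t t * PV_t:
  t * PV_t at t = 0.5000: 7.546251
  t * PV_t at t = 1.0000: 14.695718
  t * PV_t at t = 1.5000: 21.464048
  t * PV_t at t = 2.0000: 27.866339
  t * PV_t at t = 2.5000: 33.917161
  t * PV_t at t = 3.0000: 39.630567
  t * PV_t at t = 3.5000: 45.020119
  t * PV_t at t = 4.0000: 50.098894
  t * PV_t at t = 4.5000: 54.879509
  t * PV_t at t = 5.0000: 59.374131
  t * PV_t at t = 5.5000: 63.594493
  t * PV_t at t = 6.0000: 67.551909
  t * PV_t at t = 6.5000: 71.257288
  t * PV_t at t = 7.0000: 4895.440285
Macaulay duration D = 5452.336713 / 867.398254 = 6.285852
Modified duration = D / (1 + y/m) = 6.285852 / (1 + 0.027000) = 6.120596

Answer: Modified duration = 6.1206


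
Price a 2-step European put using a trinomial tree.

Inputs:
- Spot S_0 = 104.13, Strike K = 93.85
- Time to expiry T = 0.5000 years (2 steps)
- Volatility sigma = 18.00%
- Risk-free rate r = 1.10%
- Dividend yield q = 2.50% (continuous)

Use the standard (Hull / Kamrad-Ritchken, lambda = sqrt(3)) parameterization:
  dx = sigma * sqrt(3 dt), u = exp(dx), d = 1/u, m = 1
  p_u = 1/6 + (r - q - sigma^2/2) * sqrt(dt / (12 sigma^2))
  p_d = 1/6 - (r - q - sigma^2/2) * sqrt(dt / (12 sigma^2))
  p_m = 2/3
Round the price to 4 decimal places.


Answer: Price = V(0,0) = 1.8406

Derivation:
dt = T/N = 0.250000; dx = sigma*sqrt(3*dt) = 0.155885
u = exp(dx) = 1.168691; d = 1/u = 0.855658
p_u = 0.142450, p_m = 0.666667, p_d = 0.190883
Discount per step: exp(-r*dt) = 0.997254
Stock lattice S(k, j) with j the centered position index:
  k=0: S(0,+0) = 104.1300
  k=1: S(1,-1) = 89.0997; S(1,+0) = 104.1300; S(1,+1) = 121.6958
  k=2: S(2,-2) = 76.2388; S(2,-1) = 89.0997; S(2,+0) = 104.1300; S(2,+1) = 121.6958; S(2,+2) = 142.2249
Terminal payoffs V(N, j) = max(K - S_T, 0):
  V(2,-2) = 17.611165; V(2,-1) = 4.750338; V(2,+0) = 0.000000; V(2,+1) = 0.000000; V(2,+2) = 0.000000
Backward induction: V(k, j) = exp(-r*dt) * [p_u * V(k+1, j+1) + p_m * V(k+1, j) + p_d * V(k+1, j-1)]
  V(1,-1) = exp(-r*dt) * [p_u*0.000000 + p_m*4.750338 + p_d*17.611165] = 6.510640
  V(1,+0) = exp(-r*dt) * [p_u*0.000000 + p_m*0.000000 + p_d*4.750338] = 0.904270
  V(1,+1) = exp(-r*dt) * [p_u*0.000000 + p_m*0.000000 + p_d*0.000000] = 0.000000
  V(0,+0) = exp(-r*dt) * [p_u*0.000000 + p_m*0.904270 + p_d*6.510640] = 1.840551


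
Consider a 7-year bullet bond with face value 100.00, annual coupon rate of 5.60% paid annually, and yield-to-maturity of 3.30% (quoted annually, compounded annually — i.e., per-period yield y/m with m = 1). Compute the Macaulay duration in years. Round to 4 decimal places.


Answer: Macaulay duration = 6.0543 years

Derivation:
Coupon per period c = face * coupon_rate / m = 5.600000
Periods per year m = 1; per-period yield y/m = 0.033000
Number of cashflows N = 7
Cashflows (t years, CF_t, discount factor 1/(1+y/m)^(m*t), PV):
  t = 1.0000: CF_t = 5.600000, DF = 0.968054, PV = 5.421104
  t = 2.0000: CF_t = 5.600000, DF = 0.937129, PV = 5.247922
  t = 3.0000: CF_t = 5.600000, DF = 0.907192, PV = 5.080273
  t = 4.0000: CF_t = 5.600000, DF = 0.878211, PV = 4.917980
  t = 5.0000: CF_t = 5.600000, DF = 0.850156, PV = 4.760871
  t = 6.0000: CF_t = 5.600000, DF = 0.822997, PV = 4.608781
  t = 7.0000: CF_t = 105.600000, DF = 0.796705, PV = 84.132088
Price P = sum_t PV_t = 114.169019
Macaulay numerator sum_t t * PV_t:
  t * PV_t at t = 1.0000: 5.421104
  t * PV_t at t = 2.0000: 10.495844
  t * PV_t at t = 3.0000: 15.240819
  t * PV_t at t = 4.0000: 19.671919
  t * PV_t at t = 5.0000: 23.804355
  t * PV_t at t = 6.0000: 27.652688
  t * PV_t at t = 7.0000: 588.924616
Macaulay duration D = (sum_t t * PV_t) / P = 691.211346 / 114.169019 = 6.054281


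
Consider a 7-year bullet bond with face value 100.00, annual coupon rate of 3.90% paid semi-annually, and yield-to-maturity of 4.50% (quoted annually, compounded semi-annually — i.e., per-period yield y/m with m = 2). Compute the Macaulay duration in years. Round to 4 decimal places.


Answer: Macaulay duration = 6.1748 years

Derivation:
Coupon per period c = face * coupon_rate / m = 1.950000
Periods per year m = 2; per-period yield y/m = 0.022500
Number of cashflows N = 14
Cashflows (t years, CF_t, discount factor 1/(1+y/m)^(m*t), PV):
  t = 0.5000: CF_t = 1.950000, DF = 0.977995, PV = 1.907090
  t = 1.0000: CF_t = 1.950000, DF = 0.956474, PV = 1.865125
  t = 1.5000: CF_t = 1.950000, DF = 0.935427, PV = 1.824083
  t = 2.0000: CF_t = 1.950000, DF = 0.914843, PV = 1.783945
  t = 2.5000: CF_t = 1.950000, DF = 0.894712, PV = 1.744689
  t = 3.0000: CF_t = 1.950000, DF = 0.875024, PV = 1.706297
  t = 3.5000: CF_t = 1.950000, DF = 0.855769, PV = 1.668750
  t = 4.0000: CF_t = 1.950000, DF = 0.836938, PV = 1.632030
  t = 4.5000: CF_t = 1.950000, DF = 0.818522, PV = 1.596117
  t = 5.0000: CF_t = 1.950000, DF = 0.800510, PV = 1.560995
  t = 5.5000: CF_t = 1.950000, DF = 0.782895, PV = 1.526645
  t = 6.0000: CF_t = 1.950000, DF = 0.765667, PV = 1.493052
  t = 6.5000: CF_t = 1.950000, DF = 0.748819, PV = 1.460197
  t = 7.0000: CF_t = 101.950000, DF = 0.732341, PV = 74.662202
Price P = sum_t PV_t = 96.431218
Macaulay numerator sum_t t * PV_t:
  t * PV_t at t = 0.5000: 0.953545
  t * PV_t at t = 1.0000: 1.865125
  t * PV_t at t = 1.5000: 2.736125
  t * PV_t at t = 2.0000: 3.567889
  t * PV_t at t = 2.5000: 4.361723
  t * PV_t at t = 3.0000: 5.118892
  t * PV_t at t = 3.5000: 5.840627
  t * PV_t at t = 4.0000: 6.528119
  t * PV_t at t = 4.5000: 7.182527
  t * PV_t at t = 5.0000: 7.804974
  t * PV_t at t = 5.5000: 8.396549
  t * PV_t at t = 6.0000: 8.958309
  t * PV_t at t = 6.5000: 9.491281
  t * PV_t at t = 7.0000: 522.635417
Macaulay duration D = (sum_t t * PV_t) / P = 595.441102 / 96.431218 = 6.174775


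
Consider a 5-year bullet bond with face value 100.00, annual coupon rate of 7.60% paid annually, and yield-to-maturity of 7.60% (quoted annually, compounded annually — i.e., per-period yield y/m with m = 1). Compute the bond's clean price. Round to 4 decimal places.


Answer: Price = 100.0000

Derivation:
Coupon per period c = face * coupon_rate / m = 7.600000
Periods per year m = 1; per-period yield y/m = 0.076000
Number of cashflows N = 5
Cashflows (t years, CF_t, discount factor 1/(1+y/m)^(m*t), PV):
  t = 1.0000: CF_t = 7.600000, DF = 0.929368, PV = 7.063197
  t = 2.0000: CF_t = 7.600000, DF = 0.863725, PV = 6.564310
  t = 3.0000: CF_t = 7.600000, DF = 0.802718, PV = 6.100659
  t = 4.0000: CF_t = 7.600000, DF = 0.746021, PV = 5.669758
  t = 5.0000: CF_t = 107.600000, DF = 0.693328, PV = 74.602076
Price P = sum_t PV_t = 100.000000


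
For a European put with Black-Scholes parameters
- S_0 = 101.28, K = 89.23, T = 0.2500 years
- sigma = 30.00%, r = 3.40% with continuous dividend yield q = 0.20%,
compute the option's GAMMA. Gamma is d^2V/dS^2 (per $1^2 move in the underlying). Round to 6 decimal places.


d1 = 0.9728110166; d2 = 0.8228110166
phi(d1) = 0.2485480306; exp(-qT) = 0.9995001250; exp(-rT) = 0.9915360229
Gamma = exp(-qT) * phi(d1) / (S * sigma * sqrt(T)) = 0.9995001250 * 0.2485480306 / (101.2800 * 0.3000 * 0.5000000000) = 0.016352

Answer: Gamma = 0.016352


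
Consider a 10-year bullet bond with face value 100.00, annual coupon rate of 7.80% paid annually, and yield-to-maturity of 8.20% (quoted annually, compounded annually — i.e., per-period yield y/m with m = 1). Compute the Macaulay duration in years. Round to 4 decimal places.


Answer: Macaulay duration = 7.2592 years

Derivation:
Coupon per period c = face * coupon_rate / m = 7.800000
Periods per year m = 1; per-period yield y/m = 0.082000
Number of cashflows N = 10
Cashflows (t years, CF_t, discount factor 1/(1+y/m)^(m*t), PV):
  t = 1.0000: CF_t = 7.800000, DF = 0.924214, PV = 7.208872
  t = 2.0000: CF_t = 7.800000, DF = 0.854172, PV = 6.662544
  t = 3.0000: CF_t = 7.800000, DF = 0.789438, PV = 6.157619
  t = 4.0000: CF_t = 7.800000, DF = 0.729610, PV = 5.690960
  t = 5.0000: CF_t = 7.800000, DF = 0.674316, PV = 5.259668
  t = 6.0000: CF_t = 7.800000, DF = 0.623213, PV = 4.861061
  t = 7.0000: CF_t = 7.800000, DF = 0.575982, PV = 4.492662
  t = 8.0000: CF_t = 7.800000, DF = 0.532331, PV = 4.152183
  t = 9.0000: CF_t = 7.800000, DF = 0.491988, PV = 3.837508
  t = 10.0000: CF_t = 107.800000, DF = 0.454703, PV = 49.016935
Price P = sum_t PV_t = 97.340012
Macaulay numerator sum_t t * PV_t:
  t * PV_t at t = 1.0000: 7.208872
  t * PV_t at t = 2.0000: 13.325088
  t * PV_t at t = 3.0000: 18.472857
  t * PV_t at t = 4.0000: 22.763841
  t * PV_t at t = 5.0000: 26.298338
  t * PV_t at t = 6.0000: 29.166364
  t * PV_t at t = 7.0000: 31.448636
  t * PV_t at t = 8.0000: 33.217466
  t * PV_t at t = 9.0000: 34.537569
  t * PV_t at t = 10.0000: 490.169352
Macaulay duration D = (sum_t t * PV_t) / P = 706.608384 / 97.340012 = 7.259177


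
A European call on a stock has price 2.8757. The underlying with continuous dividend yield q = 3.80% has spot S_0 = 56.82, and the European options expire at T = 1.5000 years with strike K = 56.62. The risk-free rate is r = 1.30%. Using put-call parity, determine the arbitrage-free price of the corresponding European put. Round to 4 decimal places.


Answer: Put price = 4.7305

Derivation:
Put-call parity: C - P = S_0 * exp(-qT) - K * exp(-rT).
S_0 * exp(-qT) = 56.8200 * 0.94459407 = 53.67183502
K * exp(-rT) = 56.6200 * 0.98068890 = 55.52660525
P = C - S*exp(-qT) + K*exp(-rT)
P = 2.8757 - 53.67183502 + 55.52660525 = 4.7305


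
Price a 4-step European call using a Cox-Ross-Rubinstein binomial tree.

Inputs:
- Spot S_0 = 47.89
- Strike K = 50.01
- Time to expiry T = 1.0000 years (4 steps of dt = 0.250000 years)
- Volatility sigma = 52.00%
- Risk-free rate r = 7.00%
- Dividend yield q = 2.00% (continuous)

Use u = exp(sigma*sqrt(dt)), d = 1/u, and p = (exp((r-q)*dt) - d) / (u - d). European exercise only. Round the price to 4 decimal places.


Answer: Price = V(0,0) = 9.5136

Derivation:
dt = T/N = 0.250000
u = exp(sigma*sqrt(dt)) = 1.296930; d = 1/u = 0.771052
p = (exp((r-q)*dt) - d) / (u - d) = 0.459283
Discount per step: exp(-r*dt) = 0.982652
Stock lattice S(k, i) with i counting down-moves:
  k=0: S(0,0) = 47.8900
  k=1: S(1,0) = 62.1100; S(1,1) = 36.9257
  k=2: S(2,0) = 80.5523; S(2,1) = 47.8900; S(2,2) = 28.4716
  k=3: S(3,0) = 104.4707; S(3,1) = 62.1100; S(3,2) = 36.9257; S(3,3) = 21.9531
  k=4: S(4,0) = 135.4912; S(4,1) = 80.5523; S(4,2) = 47.8900; S(4,3) = 28.4716; S(4,4) = 16.9269
Terminal payoffs V(N, i) = max(S_T - K, 0):
  V(4,0) = 85.481203; V(4,1) = 30.542304; V(4,2) = 0.000000; V(4,3) = 0.000000; V(4,4) = 0.000000
Backward induction: V(k, i) = exp(-r*dt) * [p * V(k+1, i) + (1-p) * V(k+1, i+1)].
  V(3,0) = exp(-r*dt) * [p*85.481203 + (1-p)*30.542304] = 54.807219
  V(3,1) = exp(-r*dt) * [p*30.542304 + (1-p)*0.000000] = 13.784203
  V(3,2) = exp(-r*dt) * [p*0.000000 + (1-p)*0.000000] = 0.000000
  V(3,3) = exp(-r*dt) * [p*0.000000 + (1-p)*0.000000] = 0.000000
  V(2,0) = exp(-r*dt) * [p*54.807219 + (1-p)*13.784203] = 32.059385
  V(2,1) = exp(-r*dt) * [p*13.784203 + (1-p)*0.000000] = 6.221019
  V(2,2) = exp(-r*dt) * [p*0.000000 + (1-p)*0.000000] = 0.000000
  V(1,0) = exp(-r*dt) * [p*32.059385 + (1-p)*6.221019] = 17.774343
  V(1,1) = exp(-r*dt) * [p*6.221019 + (1-p)*0.000000] = 2.807640
  V(0,0) = exp(-r*dt) * [p*17.774343 + (1-p)*2.807640] = 9.513633


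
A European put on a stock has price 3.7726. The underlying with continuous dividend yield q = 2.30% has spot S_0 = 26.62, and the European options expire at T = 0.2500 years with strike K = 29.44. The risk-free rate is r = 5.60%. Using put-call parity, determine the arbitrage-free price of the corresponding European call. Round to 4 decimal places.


Put-call parity: C - P = S_0 * exp(-qT) - K * exp(-rT).
S_0 * exp(-qT) = 26.6200 * 0.99426650 = 26.46737422
K * exp(-rT) = 29.4400 * 0.98609754 = 29.03071170
C = P + S*exp(-qT) - K*exp(-rT)
C = 3.7726 + 26.46737422 - 29.03071170 = 1.2093

Answer: Call price = 1.2093


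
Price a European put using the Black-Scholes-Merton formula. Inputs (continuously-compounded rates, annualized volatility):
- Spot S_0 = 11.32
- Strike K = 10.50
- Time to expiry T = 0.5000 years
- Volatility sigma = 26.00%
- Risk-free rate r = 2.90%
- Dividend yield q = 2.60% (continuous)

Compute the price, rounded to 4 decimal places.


Answer: Price = 0.4431

Derivation:
d1 = (ln(S/K) + (r - q + 0.5*sigma^2) * T) / (sigma * sqrt(T)) = 0.50909412
d2 = d1 - sigma * sqrt(T) = 0.32524636
exp(-rT) = 0.98560462; exp(-qT) = 0.98708414
P = K * exp(-rT) * N(-d2) - S_0 * exp(-qT) * N(-d1)
N(-d1) = 0.30534313; N(-d2) = 0.37249731
P = 10.5000 * 0.98560462 * 0.37249731 - 11.3200 * 0.98708414 * 0.30534313 = 0.4431


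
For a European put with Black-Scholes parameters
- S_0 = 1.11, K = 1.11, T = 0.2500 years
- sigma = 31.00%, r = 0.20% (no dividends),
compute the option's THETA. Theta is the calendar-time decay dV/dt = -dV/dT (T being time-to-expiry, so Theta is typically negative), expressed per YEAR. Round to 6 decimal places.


Answer: Theta = -0.135654

Derivation:
d1 = 0.0807258065; d2 = -0.0742741935
phi(d1) = 0.3976445111; exp(-qT) = 1.0000000000; exp(-rT) = 0.9995001250
Theta = -S*exp(-qT)*phi(d1)*sigma/(2*sqrt(T)) + r*K*exp(-rT)*N(-d2) - q*S*exp(-qT)*N(-d1)
N(-d1) = 0.4678300066; N(-d2) = 0.5296038946; sqrt(T) = 0.5000000000
Term 1 = -1.1100 * 1.0000000000 * 0.3976445111 * 0.3100 / (2 * 0.5000000000) = -0.1368294763
Term 2 = 0.0020 * 1.1100 * 0.9995001250 * 0.5296038946 = 0.0011751329
Term 3 = 0 (no dividend yield, q = 0)
Theta = -0.1368294763 + (0.0011751329) + (0.0000000000) = -0.135654


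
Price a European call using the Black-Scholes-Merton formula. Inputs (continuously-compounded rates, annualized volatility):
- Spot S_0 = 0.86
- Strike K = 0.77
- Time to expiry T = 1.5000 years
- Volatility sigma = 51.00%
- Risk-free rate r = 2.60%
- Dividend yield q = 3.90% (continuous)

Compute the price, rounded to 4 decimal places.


d1 = (ln(S/K) + (r - q + 0.5*sigma^2) * T) / (sigma * sqrt(T)) = 0.45806559
d2 = d1 - sigma * sqrt(T) = -0.16655430
exp(-rT) = 0.96175071; exp(-qT) = 0.94317824
C = S_0 * exp(-qT) * N(d1) - K * exp(-rT) * N(d2)
N(d1) = 0.67654734; N(d2) = 0.43386038
C = 0.8600 * 0.94317824 * 0.67654734 - 0.7700 * 0.96175071 * 0.43386038 = 0.2275

Answer: Price = 0.2275


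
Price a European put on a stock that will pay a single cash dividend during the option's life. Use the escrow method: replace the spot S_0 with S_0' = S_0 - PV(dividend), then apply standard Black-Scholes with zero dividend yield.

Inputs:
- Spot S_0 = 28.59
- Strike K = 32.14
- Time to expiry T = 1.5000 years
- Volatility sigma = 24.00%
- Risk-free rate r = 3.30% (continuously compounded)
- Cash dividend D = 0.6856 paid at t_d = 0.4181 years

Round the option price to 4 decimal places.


Answer: Price = 4.9177

Derivation:
PV(D) = D * exp(-r * t_d) = 0.6856 * 0.98629745 = 0.67620553
S_0' = S_0 - PV(D) = 28.5900 - 0.67620553 = 27.91379447
d1 = (ln(S_0'/K) + (r + sigma^2/2)*T) / (sigma*sqrt(T)) = -0.16425315
d2 = d1 - sigma*sqrt(T) = -0.45819192
exp(-rT) = 0.95170516
N(-d1) = 0.56523407; N(-d2) = 0.67659272
P = K * exp(-rT) * N(-d2) - S_0' * N(-d1) = 32.1400 * 0.95170516 * 0.67659272 - 27.91379447 * 0.56523407 = 4.9177


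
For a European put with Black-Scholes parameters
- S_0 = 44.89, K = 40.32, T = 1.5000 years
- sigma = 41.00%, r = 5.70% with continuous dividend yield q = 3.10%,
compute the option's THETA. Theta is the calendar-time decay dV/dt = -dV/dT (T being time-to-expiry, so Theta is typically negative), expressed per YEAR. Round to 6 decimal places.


d1 = 0.5425568581; d2 = 0.0404114608
phi(d1) = 0.3443411130; exp(-qT) = 0.9545645606; exp(-rT) = 0.9180531431
Theta = -S*exp(-qT)*phi(d1)*sigma/(2*sqrt(T)) + r*K*exp(-rT)*N(-d2) - q*S*exp(-qT)*N(-d1)
N(-d1) = 0.2937174749; N(-d2) = 0.4838825467; sqrt(T) = 1.2247448714
Term 1 = -44.8900 * 0.9545645606 * 0.3443411130 * 0.4100 / (2 * 1.2247448714) = -2.4697444742
Term 2 = 0.0570 * 40.3200 * 0.9180531431 * 0.4838825467 = 1.0209469090
Term 3 = -0.0310 * 44.8900 * 0.9545645606 * 0.2937174749 = -0.3901632783
Theta = -2.4697444742 + (1.0209469090) + (-0.3901632783) = -1.838961

Answer: Theta = -1.838961


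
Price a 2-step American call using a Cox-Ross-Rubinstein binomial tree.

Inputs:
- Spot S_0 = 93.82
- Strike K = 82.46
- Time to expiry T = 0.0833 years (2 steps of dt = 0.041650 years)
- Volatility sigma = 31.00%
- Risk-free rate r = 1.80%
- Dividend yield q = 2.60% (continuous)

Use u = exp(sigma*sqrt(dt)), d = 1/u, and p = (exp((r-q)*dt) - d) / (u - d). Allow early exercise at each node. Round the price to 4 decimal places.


Answer: Price = V(0,0) = 11.3600

Derivation:
dt = T/N = 0.041650
u = exp(sigma*sqrt(dt)) = 1.065310; d = 1/u = 0.938694
p = (exp((r-q)*dt) - d) / (u - d) = 0.481558
Discount per step: exp(-r*dt) = 0.999251
Stock lattice S(k, i) with i counting down-moves:
  k=0: S(0,0) = 93.8200
  k=1: S(1,0) = 99.9474; S(1,1) = 88.0683
  k=2: S(2,0) = 106.4749; S(2,1) = 93.8200; S(2,2) = 82.6691
Terminal payoffs V(N, i) = max(S_T - K, 0):
  V(2,0) = 24.014946; V(2,1) = 11.360000; V(2,2) = 0.209142
Backward induction: V(k, i) = exp(-r*dt) * [p * V(k+1, i) + (1-p) * V(k+1, i+1)]; then take max(V_cont, immediate exercise) for American.
  V(1,0) = exp(-r*dt) * [p*24.014946 + (1-p)*11.360000] = 17.441006; exercise = 17.487383; V(1,0) = max -> 17.487383
  V(1,1) = exp(-r*dt) * [p*11.360000 + (1-p)*0.209142] = 5.574742; exercise = 5.608263; V(1,1) = max -> 5.608263
  V(0,0) = exp(-r*dt) * [p*17.487383 + (1-p)*5.608263] = 11.320254; exercise = 11.360000; V(0,0) = max -> 11.360000


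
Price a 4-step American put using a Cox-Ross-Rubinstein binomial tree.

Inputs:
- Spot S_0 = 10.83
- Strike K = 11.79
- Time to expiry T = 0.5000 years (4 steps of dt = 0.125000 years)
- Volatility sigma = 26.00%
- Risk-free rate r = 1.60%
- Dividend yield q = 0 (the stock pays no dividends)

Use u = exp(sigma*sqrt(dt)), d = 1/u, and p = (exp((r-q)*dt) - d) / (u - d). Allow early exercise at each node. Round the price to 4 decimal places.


Answer: Price = V(0,0) = 1.3903

Derivation:
dt = T/N = 0.125000
u = exp(sigma*sqrt(dt)) = 1.096281; d = 1/u = 0.912175
p = (exp((r-q)*dt) - d) / (u - d) = 0.487909
Discount per step: exp(-r*dt) = 0.998002
Stock lattice S(k, i) with i counting down-moves:
  k=0: S(0,0) = 10.8300
  k=1: S(1,0) = 11.8727; S(1,1) = 9.8789
  k=2: S(2,0) = 13.0158; S(2,1) = 10.8300; S(2,2) = 9.0112
  k=3: S(3,0) = 14.2690; S(3,1) = 11.8727; S(3,2) = 9.8789; S(3,3) = 8.2198
  k=4: S(4,0) = 15.6429; S(4,1) = 13.0158; S(4,2) = 10.8300; S(4,3) = 9.0112; S(4,4) = 7.4979
Terminal payoffs V(N, i) = max(K - S_T, 0):
  V(4,0) = 0.000000; V(4,1) = 0.000000; V(4,2) = 0.960000; V(4,3) = 2.778764; V(4,4) = 4.292088
Backward induction: V(k, i) = exp(-r*dt) * [p * V(k+1, i) + (1-p) * V(k+1, i+1)]; then take max(V_cont, immediate exercise) for American.
  V(3,0) = exp(-r*dt) * [p*0.000000 + (1-p)*0.000000] = 0.000000; exercise = 0.000000; V(3,0) = max -> 0.000000
  V(3,1) = exp(-r*dt) * [p*0.000000 + (1-p)*0.960000] = 0.490625; exercise = 0.000000; V(3,1) = max -> 0.490625
  V(3,2) = exp(-r*dt) * [p*0.960000 + (1-p)*2.778764] = 1.887593; exercise = 1.911149; V(3,2) = max -> 1.911149
  V(3,3) = exp(-r*dt) * [p*2.778764 + (1-p)*4.292088] = 3.546623; exercise = 3.570179; V(3,3) = max -> 3.570179
  V(2,0) = exp(-r*dt) * [p*0.000000 + (1-p)*0.490625] = 0.250742; exercise = 0.000000; V(2,0) = max -> 0.250742
  V(2,1) = exp(-r*dt) * [p*0.490625 + (1-p)*1.911149] = 1.215628; exercise = 0.960000; V(2,1) = max -> 1.215628
  V(2,2) = exp(-r*dt) * [p*1.911149 + (1-p)*3.570179] = 2.755207; exercise = 2.778764; V(2,2) = max -> 2.778764
  V(1,0) = exp(-r*dt) * [p*0.250742 + (1-p)*1.215628] = 0.743363; exercise = 0.000000; V(1,0) = max -> 0.743363
  V(1,1) = exp(-r*dt) * [p*1.215628 + (1-p)*2.778764] = 2.012067; exercise = 1.911149; V(1,1) = max -> 2.012067
  V(0,0) = exp(-r*dt) * [p*0.743363 + (1-p)*2.012067] = 1.390271; exercise = 0.960000; V(0,0) = max -> 1.390271


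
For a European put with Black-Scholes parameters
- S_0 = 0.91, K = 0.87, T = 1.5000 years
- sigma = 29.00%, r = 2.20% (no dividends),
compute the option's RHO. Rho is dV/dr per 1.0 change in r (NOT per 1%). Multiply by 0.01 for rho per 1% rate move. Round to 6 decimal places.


Answer: Rho = -0.610227

Derivation:
d1 = 0.3970605638; d2 = 0.0418845511
phi(d1) = 0.3687018047; exp(-qT) = 1.0000000000; exp(-rT) = 0.9675385596
N(-d2) = 0.4832953660
Rho = -K*T*exp(-rT)*N(-d2) = -0.8700 * 1.5000 * 0.9675385596 * 0.4832953660 = -0.610227


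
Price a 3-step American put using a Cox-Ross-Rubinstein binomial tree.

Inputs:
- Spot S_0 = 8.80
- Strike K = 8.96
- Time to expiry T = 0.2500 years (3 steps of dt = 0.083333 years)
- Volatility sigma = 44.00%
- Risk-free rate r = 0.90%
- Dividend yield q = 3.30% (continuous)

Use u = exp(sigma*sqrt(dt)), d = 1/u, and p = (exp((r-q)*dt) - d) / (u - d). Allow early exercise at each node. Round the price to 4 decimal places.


Answer: Price = V(0,0) = 0.9474

Derivation:
dt = T/N = 0.083333
u = exp(sigma*sqrt(dt)) = 1.135436; d = 1/u = 0.880719
p = (exp((r-q)*dt) - d) / (u - d) = 0.460444
Discount per step: exp(-r*dt) = 0.999250
Stock lattice S(k, i) with i counting down-moves:
  k=0: S(0,0) = 8.8000
  k=1: S(1,0) = 9.9918; S(1,1) = 7.7503
  k=2: S(2,0) = 11.3451; S(2,1) = 8.8000; S(2,2) = 6.8259
  k=3: S(3,0) = 12.8816; S(3,1) = 9.9918; S(3,2) = 7.7503; S(3,3) = 6.0117
Terminal payoffs V(N, i) = max(K - S_T, 0):
  V(3,0) = 0.000000; V(3,1) = 0.000000; V(3,2) = 1.209676; V(3,3) = 2.948342
Backward induction: V(k, i) = exp(-r*dt) * [p * V(k+1, i) + (1-p) * V(k+1, i+1)]; then take max(V_cont, immediate exercise) for American.
  V(2,0) = exp(-r*dt) * [p*0.000000 + (1-p)*0.000000] = 0.000000; exercise = 0.000000; V(2,0) = max -> 0.000000
  V(2,1) = exp(-r*dt) * [p*0.000000 + (1-p)*1.209676] = 0.652198; exercise = 0.160000; V(2,1) = max -> 0.652198
  V(2,2) = exp(-r*dt) * [p*1.209676 + (1-p)*2.948342] = 2.146173; exercise = 2.134145; V(2,2) = max -> 2.146173
  V(1,0) = exp(-r*dt) * [p*0.000000 + (1-p)*0.652198] = 0.351633; exercise = 0.000000; V(1,0) = max -> 0.351633
  V(1,1) = exp(-r*dt) * [p*0.652198 + (1-p)*2.146173] = 1.457187; exercise = 1.209676; V(1,1) = max -> 1.457187
  V(0,0) = exp(-r*dt) * [p*0.351633 + (1-p)*1.457187] = 0.947430; exercise = 0.160000; V(0,0) = max -> 0.947430


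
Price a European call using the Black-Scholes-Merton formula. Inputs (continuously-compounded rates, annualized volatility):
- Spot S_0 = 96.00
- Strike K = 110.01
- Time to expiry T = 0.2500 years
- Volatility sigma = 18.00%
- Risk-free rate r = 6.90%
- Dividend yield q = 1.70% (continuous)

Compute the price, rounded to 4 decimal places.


d1 = (ln(S/K) + (r - q + 0.5*sigma^2) * T) / (sigma * sqrt(T)) = -1.32414533
d2 = d1 - sigma * sqrt(T) = -1.41414533
exp(-rT) = 0.98289793; exp(-qT) = 0.99575902
C = S_0 * exp(-qT) * N(d1) - K * exp(-rT) * N(d2)
N(d1) = 0.09272739; N(d2) = 0.07865962
C = 96.0000 * 0.99575902 * 0.09272739 - 110.0100 * 0.98289793 * 0.07865962 = 0.3587

Answer: Price = 0.3587


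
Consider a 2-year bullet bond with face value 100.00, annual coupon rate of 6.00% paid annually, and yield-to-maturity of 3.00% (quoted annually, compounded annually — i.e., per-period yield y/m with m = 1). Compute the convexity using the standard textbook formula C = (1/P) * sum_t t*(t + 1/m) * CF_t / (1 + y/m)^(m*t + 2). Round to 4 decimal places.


Answer: Convexity = 5.4479

Derivation:
Coupon per period c = face * coupon_rate / m = 6.000000
Periods per year m = 1; per-period yield y/m = 0.030000
Number of cashflows N = 2
Cashflows (t years, CF_t, discount factor 1/(1+y/m)^(m*t), PV):
  t = 1.0000: CF_t = 6.000000, DF = 0.970874, PV = 5.825243
  t = 2.0000: CF_t = 106.000000, DF = 0.942596, PV = 99.915166
Price P = sum_t PV_t = 105.740409
Convexity numerator sum_t t*(t + 1/m) * CF_t / (1+y/m)^(m*t + 2):
  t = 1.0000: term = 10.981700
  t = 2.0000: term = 565.077762
Convexity = (1/P) * sum = 576.059462 / 105.740409 = 5.447865


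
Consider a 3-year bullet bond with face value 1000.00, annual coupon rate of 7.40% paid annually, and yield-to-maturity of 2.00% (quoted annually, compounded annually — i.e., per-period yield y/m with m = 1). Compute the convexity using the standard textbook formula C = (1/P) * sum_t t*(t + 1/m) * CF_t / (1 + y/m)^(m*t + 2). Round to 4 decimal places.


Coupon per period c = face * coupon_rate / m = 74.000000
Periods per year m = 1; per-period yield y/m = 0.020000
Number of cashflows N = 3
Cashflows (t years, CF_t, discount factor 1/(1+y/m)^(m*t), PV):
  t = 1.0000: CF_t = 74.000000, DF = 0.980392, PV = 72.549020
  t = 2.0000: CF_t = 74.000000, DF = 0.961169, PV = 71.126490
  t = 3.0000: CF_t = 1074.000000, DF = 0.942322, PV = 1012.054187
Price P = sum_t PV_t = 1155.729697
Convexity numerator sum_t t*(t + 1/m) * CF_t / (1+y/m)^(m*t + 2):
  t = 1.0000: term = 139.463706
  t = 2.0000: term = 410.187369
  t = 3.0000: term = 11673.058677
Convexity = (1/P) * sum = 12222.709752 / 1155.729697 = 10.575751

Answer: Convexity = 10.5758


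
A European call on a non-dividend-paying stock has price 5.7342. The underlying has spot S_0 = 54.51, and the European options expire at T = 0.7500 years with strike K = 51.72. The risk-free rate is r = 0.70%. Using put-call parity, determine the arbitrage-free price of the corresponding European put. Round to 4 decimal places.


Answer: Put price = 2.6734

Derivation:
Put-call parity: C - P = S_0 * exp(-qT) - K * exp(-rT).
S_0 * exp(-qT) = 54.5100 * 1.00000000 = 54.51000000
K * exp(-rT) = 51.7200 * 0.99476376 = 51.44918152
P = C - S*exp(-qT) + K*exp(-rT)
P = 5.7342 - 54.51000000 + 51.44918152 = 2.6734


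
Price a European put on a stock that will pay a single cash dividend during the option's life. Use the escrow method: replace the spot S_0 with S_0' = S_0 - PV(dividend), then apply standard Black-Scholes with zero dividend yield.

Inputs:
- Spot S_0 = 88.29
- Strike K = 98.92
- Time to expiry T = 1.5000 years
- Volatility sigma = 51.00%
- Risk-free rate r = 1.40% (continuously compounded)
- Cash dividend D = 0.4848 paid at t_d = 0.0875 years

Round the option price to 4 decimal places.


Answer: Price = 27.4393

Derivation:
PV(D) = D * exp(-r * t_d) = 0.4848 * 0.99877575 = 0.48420648
S_0' = S_0 - PV(D) = 88.2900 - 0.48420648 = 87.80579352
d1 = (ln(S_0'/K) + (r + sigma^2/2)*T) / (sigma*sqrt(T)) = 0.15512001
d2 = d1 - sigma*sqrt(T) = -0.46949988
exp(-rT) = 0.97921896
N(-d1) = 0.43836335; N(-d2) = 0.68064381
P = K * exp(-rT) * N(-d2) - S_0' * N(-d1) = 98.9200 * 0.97921896 * 0.68064381 - 87.80579352 * 0.43836335 = 27.4393


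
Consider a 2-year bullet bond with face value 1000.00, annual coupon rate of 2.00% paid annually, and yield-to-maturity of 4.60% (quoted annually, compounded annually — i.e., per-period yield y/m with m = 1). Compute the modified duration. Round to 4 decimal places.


Coupon per period c = face * coupon_rate / m = 20.000000
Periods per year m = 1; per-period yield y/m = 0.046000
Number of cashflows N = 2
Cashflows (t years, CF_t, discount factor 1/(1+y/m)^(m*t), PV):
  t = 1.0000: CF_t = 20.000000, DF = 0.956023, PV = 19.120459
  t = 2.0000: CF_t = 1020.000000, DF = 0.913980, PV = 932.259468
Price P = sum_t PV_t = 951.379927
First compute Macaulay numerator sum_t t * PV_t:
  t * PV_t at t = 1.0000: 19.120459
  t * PV_t at t = 2.0000: 1864.518936
Macaulay duration D = 1883.639395 / 951.379927 = 1.979902
Modified duration = D / (1 + y/m) = 1.979902 / (1 + 0.046000) = 1.892832

Answer: Modified duration = 1.8928


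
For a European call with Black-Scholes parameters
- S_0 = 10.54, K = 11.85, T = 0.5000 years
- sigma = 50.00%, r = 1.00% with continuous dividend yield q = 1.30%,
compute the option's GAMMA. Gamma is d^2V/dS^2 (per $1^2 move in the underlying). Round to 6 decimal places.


Answer: Gamma = 0.105030

Derivation:
d1 = -0.1588171008; d2 = -0.5123704914
phi(d1) = 0.3939426381; exp(-qT) = 0.9935210793; exp(-rT) = 0.9950124792
Gamma = exp(-qT) * phi(d1) / (S * sigma * sqrt(T)) = 0.9935210793 * 0.3939426381 / (10.5400 * 0.5000 * 0.7071067812) = 0.105030


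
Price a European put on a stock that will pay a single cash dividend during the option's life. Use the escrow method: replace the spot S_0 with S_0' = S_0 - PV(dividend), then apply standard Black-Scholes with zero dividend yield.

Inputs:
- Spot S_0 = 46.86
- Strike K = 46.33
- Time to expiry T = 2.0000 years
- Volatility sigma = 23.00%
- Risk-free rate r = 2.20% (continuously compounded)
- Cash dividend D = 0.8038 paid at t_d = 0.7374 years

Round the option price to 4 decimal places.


PV(D) = D * exp(-r * t_d) = 0.8038 * 0.98390808 = 0.79086532
S_0' = S_0 - PV(D) = 46.8600 - 0.79086532 = 46.06913468
d1 = (ln(S_0'/K) + (r + sigma^2/2)*T) / (sigma*sqrt(T)) = 0.28054768
d2 = d1 - sigma*sqrt(T) = -0.04472144
exp(-rT) = 0.95695396
N(-d1) = 0.38952868; N(-d2) = 0.51783533
P = K * exp(-rT) * N(-d2) - S_0' * N(-d1) = 46.3300 * 0.95695396 * 0.51783533 - 46.06913468 * 0.38952868 = 5.0133

Answer: Price = 5.0133


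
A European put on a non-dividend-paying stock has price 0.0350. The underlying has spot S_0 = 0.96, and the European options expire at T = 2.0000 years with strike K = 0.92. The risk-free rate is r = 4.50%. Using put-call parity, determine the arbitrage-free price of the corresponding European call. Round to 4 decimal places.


Put-call parity: C - P = S_0 * exp(-qT) - K * exp(-rT).
S_0 * exp(-qT) = 0.9600 * 1.00000000 = 0.96000000
K * exp(-rT) = 0.9200 * 0.91393119 = 0.84081669
C = P + S*exp(-qT) - K*exp(-rT)
C = 0.0350 + 0.96000000 - 0.84081669 = 0.1542

Answer: Call price = 0.1542


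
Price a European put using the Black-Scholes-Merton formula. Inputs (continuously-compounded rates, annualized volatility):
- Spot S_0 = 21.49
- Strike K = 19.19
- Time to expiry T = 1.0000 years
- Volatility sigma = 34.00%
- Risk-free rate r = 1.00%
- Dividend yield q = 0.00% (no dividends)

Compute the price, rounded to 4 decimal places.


Answer: Price = 1.6628

Derivation:
d1 = (ln(S/K) + (r - q + 0.5*sigma^2) * T) / (sigma * sqrt(T)) = 0.53234824
d2 = d1 - sigma * sqrt(T) = 0.19234824
exp(-rT) = 0.99004983; exp(-qT) = 1.00000000
P = K * exp(-rT) * N(-d2) - S_0 * exp(-qT) * N(-d1)
N(-d1) = 0.29724241; N(-d2) = 0.42373472
P = 19.1900 * 0.99004983 * 0.42373472 - 21.4900 * 1.00000000 * 0.29724241 = 1.6628


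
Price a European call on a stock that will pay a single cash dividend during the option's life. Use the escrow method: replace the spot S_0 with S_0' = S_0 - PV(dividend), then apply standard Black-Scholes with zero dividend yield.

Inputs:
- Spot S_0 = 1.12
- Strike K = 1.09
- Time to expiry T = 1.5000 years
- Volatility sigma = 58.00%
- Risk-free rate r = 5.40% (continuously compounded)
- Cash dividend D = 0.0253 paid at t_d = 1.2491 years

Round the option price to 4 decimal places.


Answer: Price = 0.3393

Derivation:
PV(D) = D * exp(-r * t_d) = 0.0253 * 0.93477315 = 0.02364976
S_0' = S_0 - PV(D) = 1.1200 - 0.02364976 = 1.09635024
d1 = (ln(S_0'/K) + (r + sigma^2/2)*T) / (sigma*sqrt(T)) = 0.47738162
d2 = d1 - sigma*sqrt(T) = -0.23297040
exp(-rT) = 0.92219369
N(d1) = 0.68345480; N(d2) = 0.40789219
C = S_0' * N(d1) - K * exp(-rT) * N(d2) = 1.09635024 * 0.68345480 - 1.0900 * 0.92219369 * 0.40789219 = 0.3393


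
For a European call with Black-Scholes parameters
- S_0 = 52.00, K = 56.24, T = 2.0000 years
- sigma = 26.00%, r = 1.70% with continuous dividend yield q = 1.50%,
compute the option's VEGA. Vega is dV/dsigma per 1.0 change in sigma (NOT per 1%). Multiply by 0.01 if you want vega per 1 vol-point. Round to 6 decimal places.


Answer: Vega = 28.465947

Derivation:
d1 = -0.0184514862; d2 = -0.3861470124
phi(d1) = 0.3988743748; exp(-qT) = 0.9704455335; exp(-rT) = 0.9665715046
Vega = S * exp(-qT) * phi(d1) * sqrt(T) = 52.0000 * 0.9704455335 * 0.3988743748 * 1.4142135624 = 28.465947


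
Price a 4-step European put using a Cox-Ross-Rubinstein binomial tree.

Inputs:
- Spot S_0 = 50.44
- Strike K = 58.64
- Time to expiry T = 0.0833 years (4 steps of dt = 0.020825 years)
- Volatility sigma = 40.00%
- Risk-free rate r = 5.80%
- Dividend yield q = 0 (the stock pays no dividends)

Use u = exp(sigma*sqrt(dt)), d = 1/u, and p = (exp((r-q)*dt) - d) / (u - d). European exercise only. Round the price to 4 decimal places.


Answer: Price = V(0,0) = 8.2126

Derivation:
dt = T/N = 0.020825
u = exp(sigma*sqrt(dt)) = 1.059422; d = 1/u = 0.943911
p = (exp((r-q)*dt) - d) / (u - d) = 0.496036
Discount per step: exp(-r*dt) = 0.998793
Stock lattice S(k, i) with i counting down-moves:
  k=0: S(0,0) = 50.4400
  k=1: S(1,0) = 53.4372; S(1,1) = 47.6109
  k=2: S(2,0) = 56.6126; S(2,1) = 50.4400; S(2,2) = 44.9404
  k=3: S(3,0) = 59.9766; S(3,1) = 53.4372; S(3,2) = 47.6109; S(3,3) = 42.4198
  k=4: S(4,0) = 63.5406; S(4,1) = 56.6126; S(4,2) = 50.4400; S(4,3) = 44.9404; S(4,4) = 40.0405
Terminal payoffs V(N, i) = max(K - S_T, 0):
  V(4,0) = 0.000000; V(4,1) = 2.027406; V(4,2) = 8.200000; V(4,3) = 13.699583; V(4,4) = 18.599534
Backward induction: V(k, i) = exp(-r*dt) * [p * V(k+1, i) + (1-p) * V(k+1, i+1)].
  V(3,0) = exp(-r*dt) * [p*0.000000 + (1-p)*2.027406] = 1.020506
  V(3,1) = exp(-r*dt) * [p*2.027406 + (1-p)*8.200000] = 5.131969
  V(3,2) = exp(-r*dt) * [p*8.200000 + (1-p)*13.699583] = 10.958347
  V(3,3) = exp(-r*dt) * [p*13.699583 + (1-p)*18.599534] = 16.149464
  V(2,0) = exp(-r*dt) * [p*1.020506 + (1-p)*5.131969] = 3.088802
  V(2,1) = exp(-r*dt) * [p*5.131969 + (1-p)*10.958347] = 8.058514
  V(2,2) = exp(-r*dt) * [p*10.958347 + (1-p)*16.149464] = 13.558097
  V(1,0) = exp(-r*dt) * [p*3.088802 + (1-p)*8.058514] = 5.586606
  V(1,1) = exp(-r*dt) * [p*8.058514 + (1-p)*13.558097] = 10.817033
  V(0,0) = exp(-r*dt) * [p*5.586606 + (1-p)*10.817033] = 8.212627


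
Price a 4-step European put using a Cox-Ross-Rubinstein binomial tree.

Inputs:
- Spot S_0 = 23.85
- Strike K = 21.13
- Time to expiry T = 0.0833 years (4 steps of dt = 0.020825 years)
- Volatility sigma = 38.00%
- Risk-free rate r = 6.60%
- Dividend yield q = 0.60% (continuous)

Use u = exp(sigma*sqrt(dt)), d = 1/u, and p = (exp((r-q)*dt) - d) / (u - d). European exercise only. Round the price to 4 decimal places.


dt = T/N = 0.020825
u = exp(sigma*sqrt(dt)) = 1.056369; d = 1/u = 0.946639
p = (exp((r-q)*dt) - d) / (u - d) = 0.497688
Discount per step: exp(-r*dt) = 0.998626
Stock lattice S(k, i) with i counting down-moves:
  k=0: S(0,0) = 23.8500
  k=1: S(1,0) = 25.1944; S(1,1) = 22.5773
  k=2: S(2,0) = 26.6146; S(2,1) = 23.8500; S(2,2) = 21.3726
  k=3: S(3,0) = 28.1148; S(3,1) = 25.1944; S(3,2) = 22.5773; S(3,3) = 20.2321
  k=4: S(4,0) = 29.6996; S(4,1) = 26.6146; S(4,2) = 23.8500; S(4,3) = 21.3726; S(4,4) = 19.1525
Terminal payoffs V(N, i) = max(K - S_T, 0):
  V(4,0) = 0.000000; V(4,1) = 0.000000; V(4,2) = 0.000000; V(4,3) = 0.000000; V(4,4) = 1.977467
Backward induction: V(k, i) = exp(-r*dt) * [p * V(k+1, i) + (1-p) * V(k+1, i+1)].
  V(3,0) = exp(-r*dt) * [p*0.000000 + (1-p)*0.000000] = 0.000000
  V(3,1) = exp(-r*dt) * [p*0.000000 + (1-p)*0.000000] = 0.000000
  V(3,2) = exp(-r*dt) * [p*0.000000 + (1-p)*0.000000] = 0.000000
  V(3,3) = exp(-r*dt) * [p*0.000000 + (1-p)*1.977467] = 0.991940
  V(2,0) = exp(-r*dt) * [p*0.000000 + (1-p)*0.000000] = 0.000000
  V(2,1) = exp(-r*dt) * [p*0.000000 + (1-p)*0.000000] = 0.000000
  V(2,2) = exp(-r*dt) * [p*0.000000 + (1-p)*0.991940] = 0.497579
  V(1,0) = exp(-r*dt) * [p*0.000000 + (1-p)*0.000000] = 0.000000
  V(1,1) = exp(-r*dt) * [p*0.000000 + (1-p)*0.497579] = 0.249596
  V(0,0) = exp(-r*dt) * [p*0.000000 + (1-p)*0.249596] = 0.125203

Answer: Price = V(0,0) = 0.1252


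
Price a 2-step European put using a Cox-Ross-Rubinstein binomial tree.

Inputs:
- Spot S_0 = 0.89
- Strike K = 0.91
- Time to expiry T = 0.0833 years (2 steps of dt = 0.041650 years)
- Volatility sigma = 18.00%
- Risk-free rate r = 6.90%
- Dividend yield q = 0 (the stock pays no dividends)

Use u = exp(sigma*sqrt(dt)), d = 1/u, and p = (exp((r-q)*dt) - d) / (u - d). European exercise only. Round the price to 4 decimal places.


Answer: Price = V(0,0) = 0.0281

Derivation:
dt = T/N = 0.041650
u = exp(sigma*sqrt(dt)) = 1.037418; d = 1/u = 0.963932
p = (exp((r-q)*dt) - d) / (u - d) = 0.529981
Discount per step: exp(-r*dt) = 0.997130
Stock lattice S(k, i) with i counting down-moves:
  k=0: S(0,0) = 0.8900
  k=1: S(1,0) = 0.9233; S(1,1) = 0.8579
  k=2: S(2,0) = 0.9579; S(2,1) = 0.8900; S(2,2) = 0.8270
Terminal payoffs V(N, i) = max(K - S_T, 0):
  V(2,0) = 0.000000; V(2,1) = 0.020000; V(2,2) = 0.083044
Backward induction: V(k, i) = exp(-r*dt) * [p * V(k+1, i) + (1-p) * V(k+1, i+1)].
  V(1,0) = exp(-r*dt) * [p*0.000000 + (1-p)*0.020000] = 0.009373
  V(1,1) = exp(-r*dt) * [p*0.020000 + (1-p)*0.083044] = 0.049489
  V(0,0) = exp(-r*dt) * [p*0.009373 + (1-p)*0.049489] = 0.028148


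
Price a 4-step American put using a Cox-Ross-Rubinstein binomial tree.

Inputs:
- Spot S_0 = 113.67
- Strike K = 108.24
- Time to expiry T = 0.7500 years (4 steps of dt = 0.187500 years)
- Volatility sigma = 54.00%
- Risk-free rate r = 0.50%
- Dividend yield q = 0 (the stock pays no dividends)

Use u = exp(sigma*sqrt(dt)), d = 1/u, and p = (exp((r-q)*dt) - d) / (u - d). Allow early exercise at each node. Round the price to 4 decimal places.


Answer: Price = V(0,0) = 17.3526

Derivation:
dt = T/N = 0.187500
u = exp(sigma*sqrt(dt)) = 1.263426; d = 1/u = 0.791499
p = (exp((r-q)*dt) - d) / (u - d) = 0.443796
Discount per step: exp(-r*dt) = 0.999063
Stock lattice S(k, i) with i counting down-moves:
  k=0: S(0,0) = 113.6700
  k=1: S(1,0) = 143.6136; S(1,1) = 89.9697
  k=2: S(2,0) = 181.4451; S(2,1) = 113.6700; S(2,2) = 71.2109
  k=3: S(3,0) = 229.2424; S(3,1) = 143.6136; S(3,2) = 89.9697; S(3,3) = 56.3633
  k=4: S(4,0) = 289.6308; S(4,1) = 181.4451; S(4,2) = 113.6700; S(4,3) = 71.2109; S(4,4) = 44.6115
Terminal payoffs V(N, i) = max(K - S_T, 0):
  V(4,0) = 0.000000; V(4,1) = 0.000000; V(4,2) = 0.000000; V(4,3) = 37.029107; V(4,4) = 63.628482
Backward induction: V(k, i) = exp(-r*dt) * [p * V(k+1, i) + (1-p) * V(k+1, i+1)]; then take max(V_cont, immediate exercise) for American.
  V(3,0) = exp(-r*dt) * [p*0.000000 + (1-p)*0.000000] = 0.000000; exercise = 0.000000; V(3,0) = max -> 0.000000
  V(3,1) = exp(-r*dt) * [p*0.000000 + (1-p)*0.000000] = 0.000000; exercise = 0.000000; V(3,1) = max -> 0.000000
  V(3,2) = exp(-r*dt) * [p*0.000000 + (1-p)*37.029107] = 20.576451; exercise = 18.270326; V(3,2) = max -> 20.576451
  V(3,3) = exp(-r*dt) * [p*37.029107 + (1-p)*63.628482] = 51.775233; exercise = 51.876661; V(3,3) = max -> 51.876661
  V(2,0) = exp(-r*dt) * [p*0.000000 + (1-p)*0.000000] = 0.000000; exercise = 0.000000; V(2,0) = max -> 0.000000
  V(2,1) = exp(-r*dt) * [p*0.000000 + (1-p)*20.576451] = 11.433987; exercise = 0.000000; V(2,1) = max -> 11.433987
  V(2,2) = exp(-r*dt) * [p*20.576451 + (1-p)*51.876661] = 37.950169; exercise = 37.029107; V(2,2) = max -> 37.950169
  V(1,0) = exp(-r*dt) * [p*0.000000 + (1-p)*11.433987] = 6.353674; exercise = 0.000000; V(1,0) = max -> 6.353674
  V(1,1) = exp(-r*dt) * [p*11.433987 + (1-p)*37.950169] = 26.157868; exercise = 18.270326; V(1,1) = max -> 26.157868
  V(0,0) = exp(-r*dt) * [p*6.353674 + (1-p)*26.157868] = 17.352577; exercise = 0.000000; V(0,0) = max -> 17.352577
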